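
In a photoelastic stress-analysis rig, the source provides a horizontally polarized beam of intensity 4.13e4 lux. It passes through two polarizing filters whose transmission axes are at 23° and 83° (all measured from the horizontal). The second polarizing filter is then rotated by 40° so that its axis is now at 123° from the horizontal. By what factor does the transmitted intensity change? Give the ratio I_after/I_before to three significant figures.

I_new/I_old ≈ 0.121

Before rotation:
By Malus's law, I₁ = I₀ cos²(23° − 0°) = I₀ cos²(23°) = 0.8473 I₀.
I₂ = I₁ cos²(83° − 23°) = 0.8473 I₀ · cos²(60°) = 0.2118 I₀.
After rotation:
I₁ = I₀ cos²(23° − 0°) = I₀ cos²(23°) = 0.8473 I₀.
Angle between axes 1 and 2: 80°. I₂ = 0.8473 I₀ · cos²(80°) = 0.02555 I₀.
Ratio = 0.02555 / 0.2118 = 0.1206.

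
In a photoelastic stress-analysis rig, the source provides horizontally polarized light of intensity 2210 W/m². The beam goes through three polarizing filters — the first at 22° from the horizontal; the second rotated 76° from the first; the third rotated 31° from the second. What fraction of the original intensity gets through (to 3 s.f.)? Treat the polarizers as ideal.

I₁ = 2210 W/m² · cos²(22°) = 1900 W/m².
I₂ = I₁ · cos²(76°) = 1900 · 0.05853 = 111.2 W/m².
I₃ = I₂ · cos²(31°) = 111.2 · 0.7347 = 81.7 W/m².
Transmitted fraction = 0.03697.

I/I₀ ≈ 0.0370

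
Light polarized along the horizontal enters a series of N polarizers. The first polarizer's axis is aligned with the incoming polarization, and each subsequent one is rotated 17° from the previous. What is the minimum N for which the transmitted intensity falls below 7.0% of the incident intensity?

N = 31

First polarizer is aligned with the polarization: full transmission.
Each further stage multiplies by cos²(17°) = 0.9145.
After N polarizers: T = 0.9145^(N−1). Require T < 0.070 ⇒ N−1 > ln(0.070)/ln(0.9145) = 29.76, so N−1 ≥ 30 and N = 31.
Check: N=31 gives T = 0.06851 < 0.070; N=30 gives T = 0.07492.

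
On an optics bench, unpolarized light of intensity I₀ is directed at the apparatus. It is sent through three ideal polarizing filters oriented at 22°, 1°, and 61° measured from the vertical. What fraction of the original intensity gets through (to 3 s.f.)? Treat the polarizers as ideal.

Unpolarized light through the first polarizer → I₁ = ½ I₀, now polarized at 22°.
I₂ = I₁ cos²(1° − 22°) = 0.5 I₀ · cos²(21°) = 0.4358 I₀.
I₃ = I₂ cos²(61° − 1°) = 0.4358 I₀ · cos²(60°) = 0.1089 I₀.
Transmitted fraction = 0.1089.

≈ 0.109 I₀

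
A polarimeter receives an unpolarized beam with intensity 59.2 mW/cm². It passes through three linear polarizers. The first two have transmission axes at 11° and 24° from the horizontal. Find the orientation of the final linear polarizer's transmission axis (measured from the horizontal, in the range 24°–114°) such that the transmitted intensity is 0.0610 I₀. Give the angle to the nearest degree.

θ ≈ 93°

Unpolarized light through the first polarizer → I₁ = ½ I₀, now polarized at 11°.
I₂ = I₁ cos²(24° − 11°) = 0.5 I₀ · cos²(13°) = 0.4747 I₀.
Need I₃/I₀ = 0.061, so cos²(θ − 24°) = 0.061 / 0.4747 = 0.1285.
θ − 24° = arccos(√0.1285) = 69.0°, giving θ ≈ 24 + 69.0 = 93.0°.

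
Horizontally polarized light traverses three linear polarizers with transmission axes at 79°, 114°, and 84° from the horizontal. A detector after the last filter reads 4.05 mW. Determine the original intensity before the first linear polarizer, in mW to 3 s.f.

I₁ = I₀ cos²(79° − 0°) = I₀ cos²(79°) = 0.03641 I₀.
I₂ = I₁ cos²(114° − 79°) = 0.03641 I₀ · cos²(35°) = 0.02443 I₀.
I₃ = I₂ cos²(84° − 114°) = 0.02443 I₀ · cos²(30°) = 0.01832 I₀.
So 4.05 mW = 0.01832 I₀, giving I₀ = 4.05/0.01832 = 221 mW.

I₀ ≈ 221 mW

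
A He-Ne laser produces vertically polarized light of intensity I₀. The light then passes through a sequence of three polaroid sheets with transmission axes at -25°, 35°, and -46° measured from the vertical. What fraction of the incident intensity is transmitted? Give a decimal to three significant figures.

≈ 0.00503 I₀

I₁ = I₀ cos²(-25° − 0°) = I₀ cos²(25°) = 0.8214 I₀.
I₂ = I₁ cos²(35° + 25°) = 0.8214 I₀ · cos²(60°) = 0.2053 I₀.
I₃ = I₂ cos²(-46° − 35°) = 0.2053 I₀ · cos²(81°) = 0.005025 I₀.
Transmitted fraction = 0.005025.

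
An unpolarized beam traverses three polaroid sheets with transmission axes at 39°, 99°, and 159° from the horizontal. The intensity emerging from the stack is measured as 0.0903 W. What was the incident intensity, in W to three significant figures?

I₀ ≈ 2.89 W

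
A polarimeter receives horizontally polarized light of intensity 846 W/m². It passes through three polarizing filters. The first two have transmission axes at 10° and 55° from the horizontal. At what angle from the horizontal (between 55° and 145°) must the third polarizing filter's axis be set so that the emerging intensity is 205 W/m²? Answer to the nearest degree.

θ ≈ 100°

I₁ = I₀ cos²(10° − 0°) = I₀ cos²(10°) = 0.9698 I₀.
I₂ = I₁ cos²(55° − 10°) = 0.9698 I₀ · cos²(45°) = 0.4849 I₀.
Target fraction: 205 / 846 W/m² = 0.2423 of I₀.
Need I₃/I₀ = 0.2423, so cos²(θ − 55°) = 0.2423 / 0.4849 = 0.4997.
θ − 55° = arccos(√0.4997) = 45.0°, giving θ ≈ 55 + 45.0 = 100.0°.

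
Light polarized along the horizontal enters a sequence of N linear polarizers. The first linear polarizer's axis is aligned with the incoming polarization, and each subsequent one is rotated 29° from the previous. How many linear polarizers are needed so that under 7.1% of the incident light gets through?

N = 11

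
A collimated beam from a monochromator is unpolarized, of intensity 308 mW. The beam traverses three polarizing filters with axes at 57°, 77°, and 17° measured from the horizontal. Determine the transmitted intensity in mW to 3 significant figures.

Unpolarized light through the first polarizer → I₁ = 308 mW/2 = 154 mW, polarized at 57°.
I₂ = I₁ · cos²(20°) = 154 · 0.883 = 136 mW.
I₃ = I₂ · cos²(60°) = 136 · 0.25 = 34 mW.

I ≈ 34.0 mW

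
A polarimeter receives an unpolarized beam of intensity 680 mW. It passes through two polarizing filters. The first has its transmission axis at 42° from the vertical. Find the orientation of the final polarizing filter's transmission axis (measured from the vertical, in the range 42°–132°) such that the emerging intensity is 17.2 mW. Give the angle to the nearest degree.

θ ≈ 119°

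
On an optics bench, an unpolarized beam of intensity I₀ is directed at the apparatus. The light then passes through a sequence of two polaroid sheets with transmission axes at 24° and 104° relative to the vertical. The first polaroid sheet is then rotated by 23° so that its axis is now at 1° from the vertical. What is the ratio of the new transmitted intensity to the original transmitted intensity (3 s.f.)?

Before rotation:
Unpolarized light through the first polarizer → I₁ = ½ I₀, now polarized at 24°.
I₂ = I₁ cos²(104° − 24°) = 0.5 I₀ · cos²(80°) = 0.01508 I₀.
After rotation:
Unpolarized light through the first polarizer → I₁ = ½ I₀, now polarized at 1°.
Angle between axes 1 and 2: 77°. I₂ = 0.5 I₀ · cos²(77°) = 0.0253 I₀.
Ratio = 0.0253 / 0.01508 = 1.678.

I_new/I_old ≈ 1.68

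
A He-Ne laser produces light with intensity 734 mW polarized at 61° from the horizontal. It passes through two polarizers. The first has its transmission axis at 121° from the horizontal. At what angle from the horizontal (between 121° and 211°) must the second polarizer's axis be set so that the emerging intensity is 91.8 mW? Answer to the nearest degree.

θ ≈ 166°

By Malus's law, I₁ = I₀ cos²(121° − 61°) = I₀ cos²(60°) = 0.25 I₀.
Target fraction: 91.8 / 734 mW = 0.1251 of I₀.
Need I₂/I₀ = 0.1251, so cos²(θ − 121°) = 0.1251 / 0.25 = 0.5003.
θ − 121° = arccos(√0.5003) = 45.0°, giving θ ≈ 121 + 45.0 = 166.0°.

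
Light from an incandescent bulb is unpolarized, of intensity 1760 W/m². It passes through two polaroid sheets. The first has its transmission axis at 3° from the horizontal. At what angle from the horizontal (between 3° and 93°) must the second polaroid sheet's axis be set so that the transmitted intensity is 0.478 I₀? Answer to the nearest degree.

Unpolarized light through the first polarizer → I₁ = ½ I₀, now polarized at 3°.
Need I₂/I₀ = 0.478, so cos²(θ − 3°) = 0.478 / 0.5 = 0.956.
θ − 3° = arccos(√0.956) = 12.1°, giving θ ≈ 3 + 12.1 = 15.1°.

θ ≈ 15°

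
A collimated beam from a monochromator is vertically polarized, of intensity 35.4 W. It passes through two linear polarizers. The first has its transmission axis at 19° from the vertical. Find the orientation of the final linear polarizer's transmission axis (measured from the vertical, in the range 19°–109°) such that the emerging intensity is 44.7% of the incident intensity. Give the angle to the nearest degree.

I₁ = I₀ cos²(19° − 0°) = I₀ cos²(19°) = 0.894 I₀.
Need I₂/I₀ = 0.447, so cos²(θ − 19°) = 0.447 / 0.894 = 0.5.
θ − 19° = arccos(√0.5) = 45.0°, giving θ ≈ 19 + 45.0 = 64.0°.

θ ≈ 64°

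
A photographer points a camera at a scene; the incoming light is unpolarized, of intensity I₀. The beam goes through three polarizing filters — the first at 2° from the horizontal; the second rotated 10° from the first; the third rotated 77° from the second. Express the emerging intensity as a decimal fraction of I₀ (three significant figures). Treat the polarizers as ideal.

≈ 0.0245 I₀

Unpolarized light through the first polarizer → I₁ = ½ I₀, now polarized at 2°.
I₂ = I₁ cos²(10°) = 0.5 · 0.9698 I₀ = 0.4849 I₀.
I₃ = I₂ cos²(77°) = 0.4849 · 0.0506 I₀ = 0.02454 I₀.
Transmitted fraction = 0.02454.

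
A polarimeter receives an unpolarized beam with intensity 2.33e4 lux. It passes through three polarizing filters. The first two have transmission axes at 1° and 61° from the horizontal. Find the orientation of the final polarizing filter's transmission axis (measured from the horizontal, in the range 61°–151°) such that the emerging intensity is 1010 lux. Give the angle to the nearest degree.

θ ≈ 115°

Unpolarized light through the first polarizer → I₁ = ½ I₀, now polarized at 1°.
I₂ = I₁ cos²(61° − 1°) = 0.5 I₀ · cos²(60°) = 0.125 I₀.
Target fraction: 1010 / 2.33e4 lux = 0.04335 of I₀.
Need I₃/I₀ = 0.04335, so cos²(θ − 61°) = 0.04335 / 0.125 = 0.3468.
θ − 61° = arccos(√0.3468) = 53.9°, giving θ ≈ 61 + 53.9 = 114.9°.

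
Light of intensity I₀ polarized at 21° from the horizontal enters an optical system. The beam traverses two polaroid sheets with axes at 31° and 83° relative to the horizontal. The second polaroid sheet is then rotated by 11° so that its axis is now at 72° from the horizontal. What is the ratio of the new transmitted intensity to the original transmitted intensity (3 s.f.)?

Before rotation:
I₁ = I₀ cos²(31° − 21°) = I₀ cos²(10°) = 0.9698 I₀.
I₂ = I₁ cos²(83° − 31°) = 0.9698 I₀ · cos²(52°) = 0.3676 I₀.
After rotation:
I₁ = I₀ cos²(31° − 21°) = I₀ cos²(10°) = 0.9698 I₀.
I₂ = I₁ cos²(72° − 31°) = 0.9698 I₀ · cos²(41°) = 0.5524 I₀.
Ratio = 0.5524 / 0.3676 = 1.503.

I_new/I_old ≈ 1.50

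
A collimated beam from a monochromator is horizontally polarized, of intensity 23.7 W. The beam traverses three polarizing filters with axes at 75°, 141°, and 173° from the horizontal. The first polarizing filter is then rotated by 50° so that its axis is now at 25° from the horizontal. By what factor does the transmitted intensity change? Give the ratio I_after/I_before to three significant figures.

I_new/I_old ≈ 14.2

Before rotation:
I₁ = I₀ cos²(75° − 0°) = I₀ cos²(75°) = 0.06699 I₀.
I₂ = I₁ cos²(141° − 75°) = 0.06699 I₀ · cos²(66°) = 0.01108 I₀.
I₃ = I₂ cos²(173° − 141°) = 0.01108 I₀ · cos²(32°) = 0.00797 I₀.
After rotation:
I₁ = I₀ cos²(25° − 0°) = I₀ cos²(25°) = 0.8214 I₀.
Angle between axes 1 and 2: 64°. I₂ = 0.8214 I₀ · cos²(64°) = 0.1578 I₀.
I₃ = I₂ cos²(173° − 141°) = 0.1578 I₀ · cos²(32°) = 0.1135 I₀.
Ratio = 0.1135 / 0.00797 = 14.24.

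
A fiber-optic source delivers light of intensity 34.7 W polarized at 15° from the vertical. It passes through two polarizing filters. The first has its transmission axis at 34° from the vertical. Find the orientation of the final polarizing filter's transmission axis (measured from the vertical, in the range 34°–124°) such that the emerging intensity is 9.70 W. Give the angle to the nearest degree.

θ ≈ 90°

I₁ = I₀ cos²(34° − 15°) = I₀ cos²(19°) = 0.894 I₀.
Target fraction: 9.70 / 34.7 W = 0.2795 of I₀.
Need I₂/I₀ = 0.2795, so cos²(θ − 34°) = 0.2795 / 0.894 = 0.3127.
θ − 34° = arccos(√0.3127) = 56.0°, giving θ ≈ 34 + 56.0 = 90.0°.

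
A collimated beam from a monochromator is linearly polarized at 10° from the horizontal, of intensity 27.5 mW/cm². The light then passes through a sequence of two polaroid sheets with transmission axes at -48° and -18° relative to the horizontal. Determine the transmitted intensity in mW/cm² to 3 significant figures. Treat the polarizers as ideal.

I ≈ 5.79 mW/cm²

By Malus's law, I₁ = 27.5 mW/cm² · cos²(58°) = 7.722 mW/cm².
I₂ = I₁ · cos²(30°) = 7.722 · 0.75 = 5.792 mW/cm².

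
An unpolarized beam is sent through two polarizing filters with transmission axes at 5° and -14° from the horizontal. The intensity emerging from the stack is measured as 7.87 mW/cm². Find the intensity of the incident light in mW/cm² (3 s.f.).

Unpolarized light through the first polarizer → I₁ = ½ I₀, now polarized at 5°.
I₂ = I₁ cos²(-14° − 5°) = 0.5 I₀ · cos²(19°) = 0.447 I₀.
So 7.87 mW/cm² = 0.447 I₀, giving I₀ = 7.87/0.447 = 17.61 mW/cm².

I₀ ≈ 17.6 mW/cm²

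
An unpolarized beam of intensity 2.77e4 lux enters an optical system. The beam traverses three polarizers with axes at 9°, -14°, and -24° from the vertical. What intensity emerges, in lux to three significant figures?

Unpolarized light through the first polarizer → I₁ = 2.77e4 lux/2 = 1.385e+04 lux, polarized at 9°.
I₂ = I₁ · cos²(23°) = 1.385e+04 · 0.8473 = 1.174e+04 lux.
I₃ = I₂ · cos²(10°) = 1.174e+04 · 0.9698 = 1.138e+04 lux.

I ≈ 1.14e4 lux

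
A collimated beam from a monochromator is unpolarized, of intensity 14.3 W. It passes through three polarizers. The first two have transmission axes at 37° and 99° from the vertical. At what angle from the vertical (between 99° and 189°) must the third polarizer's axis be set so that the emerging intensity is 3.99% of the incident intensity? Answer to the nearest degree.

θ ≈ 152°

Unpolarized light through the first polarizer → I₁ = ½ I₀, now polarized at 37°.
I₂ = I₁ cos²(99° − 37°) = 0.5 I₀ · cos²(62°) = 0.1102 I₀.
Need I₃/I₀ = 0.0399, so cos²(θ − 99°) = 0.0399 / 0.1102 = 0.3621.
θ − 99° = arccos(√0.3621) = 53.0°, giving θ ≈ 99 + 53.0 = 152.0°.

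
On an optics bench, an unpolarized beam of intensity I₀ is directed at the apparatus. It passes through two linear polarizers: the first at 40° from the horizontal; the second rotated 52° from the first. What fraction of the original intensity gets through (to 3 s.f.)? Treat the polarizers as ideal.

≈ 0.190 I₀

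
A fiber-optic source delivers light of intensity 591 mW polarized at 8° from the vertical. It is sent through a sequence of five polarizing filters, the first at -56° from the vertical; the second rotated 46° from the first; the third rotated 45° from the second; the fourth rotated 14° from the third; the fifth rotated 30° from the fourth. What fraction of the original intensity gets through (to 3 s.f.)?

I₁ = 591 mW · cos²(64°) = 113.6 mW.
I₂ = I₁ · cos²(46°) = 113.6 · 0.4826 = 54.8 mW.
I₃ = I₂ · cos²(45°) = 54.8 · 0.5 = 27.4 mW.
I₄ = I₃ · cos²(14°) = 27.4 · 0.9415 = 25.8 mW.
I₅ = I₄ · cos²(30°) = 25.8 · 0.75 = 19.35 mW.
Transmitted fraction = 0.03274.

I/I₀ ≈ 0.0327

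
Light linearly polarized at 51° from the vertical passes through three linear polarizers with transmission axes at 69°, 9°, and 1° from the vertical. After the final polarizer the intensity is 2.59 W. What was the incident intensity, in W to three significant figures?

I₁ = I₀ cos²(69° − 51°) = I₀ cos²(18°) = 0.9045 I₀.
I₂ = I₁ cos²(9° − 69°) = 0.9045 I₀ · cos²(60°) = 0.2261 I₀.
I₃ = I₂ cos²(1° − 9°) = 0.2261 I₀ · cos²(8°) = 0.2217 I₀.
So 2.59 W = 0.2217 I₀, giving I₀ = 2.59/0.2217 = 11.68 W.

I₀ ≈ 11.7 W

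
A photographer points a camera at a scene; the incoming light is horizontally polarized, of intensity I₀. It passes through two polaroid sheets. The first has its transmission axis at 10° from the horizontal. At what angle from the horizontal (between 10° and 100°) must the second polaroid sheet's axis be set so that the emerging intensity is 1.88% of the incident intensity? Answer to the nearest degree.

θ ≈ 92°

By Malus's law, I₁ = I₀ cos²(10° − 0°) = I₀ cos²(10°) = 0.9698 I₀.
Need I₂/I₀ = 0.0188, so cos²(θ − 10°) = 0.0188 / 0.9698 = 0.01938.
θ − 10° = arccos(√0.01938) = 82.0°, giving θ ≈ 10 + 82.0 = 92.0°.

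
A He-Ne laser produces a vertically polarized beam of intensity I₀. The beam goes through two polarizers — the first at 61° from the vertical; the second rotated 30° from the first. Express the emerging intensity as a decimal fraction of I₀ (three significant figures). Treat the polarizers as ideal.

≈ 0.176 I₀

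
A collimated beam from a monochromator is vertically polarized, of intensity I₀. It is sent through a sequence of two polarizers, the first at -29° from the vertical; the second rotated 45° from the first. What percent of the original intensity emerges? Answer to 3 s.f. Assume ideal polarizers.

By Malus's law, I₁ = I₀ cos²(-29° − 0°) = I₀ cos²(29°) = 0.765 I₀.
I₂ = I₁ cos²(45°) = 0.765 · 0.5 I₀ = 0.3825 I₀.
That is 38.25% of the incident intensity.

≈ 38.2%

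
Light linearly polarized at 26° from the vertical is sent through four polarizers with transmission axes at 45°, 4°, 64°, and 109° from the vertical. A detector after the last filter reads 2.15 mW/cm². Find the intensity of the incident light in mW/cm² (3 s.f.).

I₀ ≈ 33.8 mW/cm²

I₁ = I₀ cos²(45° − 26°) = I₀ cos²(19°) = 0.894 I₀.
I₂ = I₁ cos²(4° − 45°) = 0.894 I₀ · cos²(41°) = 0.5092 I₀.
I₃ = I₂ cos²(64° − 4°) = 0.5092 I₀ · cos²(60°) = 0.1273 I₀.
I₄ = I₃ cos²(109° − 64°) = 0.1273 I₀ · cos²(45°) = 0.06365 I₀.
So 2.15 mW/cm² = 0.06365 I₀, giving I₀ = 2.15/0.06365 = 33.78 mW/cm².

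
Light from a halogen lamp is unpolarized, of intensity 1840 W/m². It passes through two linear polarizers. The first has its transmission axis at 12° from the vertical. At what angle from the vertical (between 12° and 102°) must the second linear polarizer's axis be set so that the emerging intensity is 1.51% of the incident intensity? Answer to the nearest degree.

θ ≈ 92°

Unpolarized light through the first polarizer → I₁ = ½ I₀, now polarized at 12°.
Need I₂/I₀ = 0.0151, so cos²(θ − 12°) = 0.0151 / 0.5 = 0.0302.
θ − 12° = arccos(√0.0302) = 80.0°, giving θ ≈ 12 + 80.0 = 92.0°.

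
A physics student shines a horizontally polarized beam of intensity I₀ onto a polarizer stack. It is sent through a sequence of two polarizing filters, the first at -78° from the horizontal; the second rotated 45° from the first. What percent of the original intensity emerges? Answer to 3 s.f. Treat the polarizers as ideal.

≈ 2.16%

I₁ = I₀ cos²(-78° − 0°) = I₀ cos²(78°) = 0.04323 I₀.
I₂ = I₁ cos²(45°) = 0.04323 · 0.5 I₀ = 0.02161 I₀.
That is 2.161% of the incident intensity.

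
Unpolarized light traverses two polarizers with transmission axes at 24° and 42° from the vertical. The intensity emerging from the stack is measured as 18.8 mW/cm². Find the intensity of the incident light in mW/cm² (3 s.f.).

Unpolarized light through the first polarizer → I₁ = ½ I₀, now polarized at 24°.
I₂ = I₁ cos²(42° − 24°) = 0.5 I₀ · cos²(18°) = 0.4523 I₀.
So 18.8 mW/cm² = 0.4523 I₀, giving I₀ = 18.8/0.4523 = 41.57 mW/cm².

I₀ ≈ 41.6 mW/cm²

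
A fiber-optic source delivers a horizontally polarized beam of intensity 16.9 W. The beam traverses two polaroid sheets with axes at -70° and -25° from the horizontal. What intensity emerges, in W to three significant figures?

I ≈ 0.988 W

I₁ = 16.9 W · cos²(70°) = 1.977 W.
I₂ = I₁ · cos²(45°) = 1.977 · 0.5 = 0.9885 W.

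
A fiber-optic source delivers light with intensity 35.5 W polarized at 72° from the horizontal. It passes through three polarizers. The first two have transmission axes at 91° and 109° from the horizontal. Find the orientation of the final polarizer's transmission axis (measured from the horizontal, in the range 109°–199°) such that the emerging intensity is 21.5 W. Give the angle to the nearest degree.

I₁ = I₀ cos²(91° − 72°) = I₀ cos²(19°) = 0.894 I₀.
I₂ = I₁ cos²(109° − 91°) = 0.894 I₀ · cos²(18°) = 0.8086 I₀.
Target fraction: 21.5 / 35.5 W = 0.6056 of I₀.
Need I₃/I₀ = 0.6056, so cos²(θ − 109°) = 0.6056 / 0.8086 = 0.749.
θ − 109° = arccos(√0.749) = 30.1°, giving θ ≈ 109 + 30.1 = 139.1°.

θ ≈ 139°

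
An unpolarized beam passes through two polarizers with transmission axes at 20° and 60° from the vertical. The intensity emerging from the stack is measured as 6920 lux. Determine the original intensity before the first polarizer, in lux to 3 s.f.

Unpolarized light through the first polarizer → I₁ = ½ I₀, now polarized at 20°.
I₂ = I₁ cos²(60° − 20°) = 0.5 I₀ · cos²(40°) = 0.2934 I₀.
So 6920 lux = 0.2934 I₀, giving I₀ = 6920/0.2934 = 2.358e+04 lux.

I₀ ≈ 2.36e4 lux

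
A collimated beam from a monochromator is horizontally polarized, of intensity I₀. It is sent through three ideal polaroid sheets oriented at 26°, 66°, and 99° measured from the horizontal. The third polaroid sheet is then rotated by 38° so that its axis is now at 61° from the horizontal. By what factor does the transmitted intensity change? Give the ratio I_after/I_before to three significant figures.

Before rotation:
I₁ = I₀ cos²(26° − 0°) = I₀ cos²(26°) = 0.8078 I₀.
I₂ = I₁ cos²(66° − 26°) = 0.8078 I₀ · cos²(40°) = 0.4741 I₀.
I₃ = I₂ cos²(99° − 66°) = 0.4741 I₀ · cos²(33°) = 0.3334 I₀.
After rotation:
I₁ = I₀ cos²(26° − 0°) = I₀ cos²(26°) = 0.8078 I₀.
I₂ = I₁ cos²(66° − 26°) = 0.8078 I₀ · cos²(40°) = 0.4741 I₀.
I₃ = I₂ cos²(61° − 66°) = 0.4741 I₀ · cos²(5°) = 0.4705 I₀.
Ratio = 0.4705 / 0.3334 = 1.411.

I_new/I_old ≈ 1.41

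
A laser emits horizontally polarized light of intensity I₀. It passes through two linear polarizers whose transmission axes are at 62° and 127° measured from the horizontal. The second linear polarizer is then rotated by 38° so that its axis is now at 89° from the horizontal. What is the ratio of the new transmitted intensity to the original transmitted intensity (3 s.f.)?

Before rotation:
I₁ = I₀ cos²(62° − 0°) = I₀ cos²(62°) = 0.2204 I₀.
I₂ = I₁ cos²(127° − 62°) = 0.2204 I₀ · cos²(65°) = 0.03937 I₀.
After rotation:
I₁ = I₀ cos²(62° − 0°) = I₀ cos²(62°) = 0.2204 I₀.
I₂ = I₁ cos²(89° − 62°) = 0.2204 I₀ · cos²(27°) = 0.175 I₀.
Ratio = 0.175 / 0.03937 = 4.445.

I_new/I_old ≈ 4.44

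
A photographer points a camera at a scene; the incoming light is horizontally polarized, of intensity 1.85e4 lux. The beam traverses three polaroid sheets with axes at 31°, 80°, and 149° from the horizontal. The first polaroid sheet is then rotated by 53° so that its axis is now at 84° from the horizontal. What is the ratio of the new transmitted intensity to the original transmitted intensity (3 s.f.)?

I_new/I_old ≈ 0.0344

Before rotation:
By Malus's law, I₁ = I₀ cos²(31° − 0°) = I₀ cos²(31°) = 0.7347 I₀.
I₂ = I₁ cos²(80° − 31°) = 0.7347 I₀ · cos²(49°) = 0.3162 I₀.
I₃ = I₂ cos²(149° − 80°) = 0.3162 I₀ · cos²(69°) = 0.04061 I₀.
After rotation:
I₁ = I₀ cos²(84° − 0°) = I₀ cos²(84°) = 0.01093 I₀.
I₂ = I₁ cos²(80° − 84°) = 0.01093 I₀ · cos²(4°) = 0.01087 I₀.
I₃ = I₂ cos²(149° − 80°) = 0.01087 I₀ · cos²(69°) = 0.001396 I₀.
Ratio = 0.001396 / 0.04061 = 0.03438.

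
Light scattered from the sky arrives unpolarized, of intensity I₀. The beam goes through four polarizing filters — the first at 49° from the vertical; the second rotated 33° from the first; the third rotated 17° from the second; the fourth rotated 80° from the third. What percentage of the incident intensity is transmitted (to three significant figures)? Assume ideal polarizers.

Unpolarized light through the first polarizer → I₁ = ½ I₀, now polarized at 49°.
I₂ = I₁ cos²(33°) = 0.5 · 0.7034 I₀ = 0.3517 I₀.
I₃ = I₂ cos²(17°) = 0.3517 · 0.9145 I₀ = 0.3216 I₀.
I₄ = I₃ cos²(80°) = 0.3216 · 0.03015 I₀ = 0.009698 I₀.
That is 0.9698% of the incident intensity.

≈ 0.970%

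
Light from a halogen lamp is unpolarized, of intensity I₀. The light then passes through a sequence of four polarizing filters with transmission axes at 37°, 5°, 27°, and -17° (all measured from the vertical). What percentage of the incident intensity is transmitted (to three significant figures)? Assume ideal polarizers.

≈ 16.0%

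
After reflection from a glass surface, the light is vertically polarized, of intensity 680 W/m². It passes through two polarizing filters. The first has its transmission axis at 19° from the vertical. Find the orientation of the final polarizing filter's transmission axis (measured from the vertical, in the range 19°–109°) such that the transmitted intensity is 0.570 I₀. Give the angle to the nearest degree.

θ ≈ 56°

By Malus's law, I₁ = I₀ cos²(19° − 0°) = I₀ cos²(19°) = 0.894 I₀.
Need I₂/I₀ = 0.57, so cos²(θ − 19°) = 0.57 / 0.894 = 0.6376.
θ − 19° = arccos(√0.6376) = 37.0°, giving θ ≈ 19 + 37.0 = 56.0°.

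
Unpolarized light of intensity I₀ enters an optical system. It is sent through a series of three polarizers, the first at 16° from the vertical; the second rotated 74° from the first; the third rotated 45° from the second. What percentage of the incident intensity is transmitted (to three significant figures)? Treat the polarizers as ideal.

Unpolarized light through the first polarizer → I₁ = ½ I₀, now polarized at 16°.
I₂ = I₁ cos²(74°) = 0.5 · 0.07598 I₀ = 0.03799 I₀.
I₃ = I₂ cos²(45°) = 0.03799 · 0.5 I₀ = 0.01899 I₀.
That is 1.899% of the incident intensity.

≈ 1.90%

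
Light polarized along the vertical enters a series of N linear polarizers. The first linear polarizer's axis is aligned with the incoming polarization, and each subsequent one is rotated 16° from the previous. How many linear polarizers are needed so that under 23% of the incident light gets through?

First polarizer is aligned with the polarization: full transmission.
Each further stage multiplies by cos²(16°) = 0.924.
After N polarizers: T = 0.924^(N−1). Require T < 0.23 ⇒ N−1 > ln(0.23)/ln(0.924) = 18.60, so N−1 ≥ 19 and N = 20.
Check: N=20 gives T = 0.2228 < 0.23; N=19 gives T = 0.2412.

N = 20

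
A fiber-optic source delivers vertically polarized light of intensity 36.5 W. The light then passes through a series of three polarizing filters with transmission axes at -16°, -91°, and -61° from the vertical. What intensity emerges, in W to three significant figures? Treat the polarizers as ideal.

I ≈ 1.69 W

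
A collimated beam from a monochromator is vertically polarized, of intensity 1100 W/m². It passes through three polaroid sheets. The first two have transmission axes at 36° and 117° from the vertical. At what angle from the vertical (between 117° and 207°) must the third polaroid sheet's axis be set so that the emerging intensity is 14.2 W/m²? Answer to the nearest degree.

I₁ = I₀ cos²(36° − 0°) = I₀ cos²(36°) = 0.6545 I₀.
I₂ = I₁ cos²(117° − 36°) = 0.6545 I₀ · cos²(81°) = 0.01602 I₀.
Target fraction: 14.2 / 1100 W/m² = 0.01291 of I₀.
Need I₃/I₀ = 0.01291, so cos²(θ − 117°) = 0.01291 / 0.01602 = 0.806.
θ − 117° = arccos(√0.806) = 26.1°, giving θ ≈ 117 + 26.1 = 143.1°.

θ ≈ 143°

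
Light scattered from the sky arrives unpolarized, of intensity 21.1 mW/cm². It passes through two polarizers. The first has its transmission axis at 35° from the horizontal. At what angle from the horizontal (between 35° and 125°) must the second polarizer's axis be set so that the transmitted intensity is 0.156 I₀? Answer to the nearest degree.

Unpolarized light through the first polarizer → I₁ = ½ I₀, now polarized at 35°.
Need I₂/I₀ = 0.156, so cos²(θ − 35°) = 0.156 / 0.5 = 0.312.
θ − 35° = arccos(√0.312) = 56.0°, giving θ ≈ 35 + 56.0 = 91.0°.

θ ≈ 91°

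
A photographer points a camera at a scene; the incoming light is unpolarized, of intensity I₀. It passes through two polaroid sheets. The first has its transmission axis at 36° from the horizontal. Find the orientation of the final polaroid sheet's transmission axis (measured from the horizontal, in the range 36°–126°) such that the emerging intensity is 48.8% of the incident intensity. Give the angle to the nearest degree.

θ ≈ 45°

Unpolarized light through the first polarizer → I₁ = ½ I₀, now polarized at 36°.
Need I₂/I₀ = 0.488, so cos²(θ − 36°) = 0.488 / 0.5 = 0.976.
θ − 36° = arccos(√0.976) = 8.9°, giving θ ≈ 36 + 8.9 = 44.9°.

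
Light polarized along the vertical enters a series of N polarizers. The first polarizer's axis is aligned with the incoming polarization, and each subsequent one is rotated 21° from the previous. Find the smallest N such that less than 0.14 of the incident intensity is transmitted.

First polarizer is aligned with the polarization: full transmission.
Each further stage multiplies by cos²(21°) = 0.8716.
After N polarizers: T = 0.8716^(N−1). Require T < 0.14 ⇒ N−1 > ln(0.14)/ln(0.8716) = 14.30, so N−1 ≥ 15 and N = 16.
Check: N=16 gives T = 0.1272 < 0.14; N=15 gives T = 0.146.

N = 16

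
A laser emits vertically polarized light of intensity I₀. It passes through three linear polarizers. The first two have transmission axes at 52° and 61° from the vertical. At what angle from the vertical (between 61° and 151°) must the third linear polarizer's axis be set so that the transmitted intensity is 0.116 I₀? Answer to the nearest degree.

I₁ = I₀ cos²(52° − 0°) = I₀ cos²(52°) = 0.379 I₀.
I₂ = I₁ cos²(61° − 52°) = 0.379 I₀ · cos²(9°) = 0.3698 I₀.
Need I₃/I₀ = 0.116, so cos²(θ − 61°) = 0.116 / 0.3698 = 0.3137.
θ − 61° = arccos(√0.3137) = 55.9°, giving θ ≈ 61 + 55.9 = 116.9°.

θ ≈ 117°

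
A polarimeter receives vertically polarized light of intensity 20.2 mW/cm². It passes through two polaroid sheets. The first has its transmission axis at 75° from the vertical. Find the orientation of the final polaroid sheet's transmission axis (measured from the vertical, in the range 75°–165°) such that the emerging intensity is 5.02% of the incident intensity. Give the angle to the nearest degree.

θ ≈ 105°

By Malus's law, I₁ = I₀ cos²(75° − 0°) = I₀ cos²(75°) = 0.06699 I₀.
Need I₂/I₀ = 0.0502, so cos²(θ − 75°) = 0.0502 / 0.06699 = 0.7494.
θ − 75° = arccos(√0.7494) = 30.0°, giving θ ≈ 75 + 30.0 = 105.0°.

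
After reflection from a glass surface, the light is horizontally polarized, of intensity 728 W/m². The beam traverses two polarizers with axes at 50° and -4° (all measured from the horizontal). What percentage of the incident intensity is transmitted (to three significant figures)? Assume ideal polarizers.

By Malus's law, I₁ = 728 W/m² · cos²(50°) = 300.8 W/m².
I₂ = I₁ · cos²(54°) = 300.8 · 0.3455 = 103.9 W/m².
That is 14.27% of the incident intensity.

≈ 14.3%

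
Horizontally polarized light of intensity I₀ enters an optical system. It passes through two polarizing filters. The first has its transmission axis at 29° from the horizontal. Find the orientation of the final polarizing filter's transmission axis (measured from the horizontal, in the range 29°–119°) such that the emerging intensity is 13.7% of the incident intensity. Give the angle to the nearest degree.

θ ≈ 94°

I₁ = I₀ cos²(29° − 0°) = I₀ cos²(29°) = 0.765 I₀.
Need I₂/I₀ = 0.137, so cos²(θ − 29°) = 0.137 / 0.765 = 0.1791.
θ − 29° = arccos(√0.1791) = 65.0°, giving θ ≈ 29 + 65.0 = 94.0°.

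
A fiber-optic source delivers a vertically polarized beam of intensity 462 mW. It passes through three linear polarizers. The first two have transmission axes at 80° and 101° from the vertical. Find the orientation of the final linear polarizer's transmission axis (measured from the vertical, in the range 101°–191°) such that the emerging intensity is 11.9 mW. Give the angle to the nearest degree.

I₁ = I₀ cos²(80° − 0°) = I₀ cos²(80°) = 0.03015 I₀.
I₂ = I₁ cos²(101° − 80°) = 0.03015 I₀ · cos²(21°) = 0.02628 I₀.
Target fraction: 11.9 / 462 mW = 0.02576 of I₀.
Need I₃/I₀ = 0.02576, so cos²(θ − 101°) = 0.02576 / 0.02628 = 0.9801.
θ − 101° = arccos(√0.9801) = 8.1°, giving θ ≈ 101 + 8.1 = 109.1°.

θ ≈ 109°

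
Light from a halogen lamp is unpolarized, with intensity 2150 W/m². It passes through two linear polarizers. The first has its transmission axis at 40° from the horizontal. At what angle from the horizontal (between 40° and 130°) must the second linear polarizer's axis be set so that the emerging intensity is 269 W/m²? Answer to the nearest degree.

θ ≈ 100°

Unpolarized light through the first polarizer → I₁ = ½ I₀, now polarized at 40°.
Target fraction: 269 / 2150 W/m² = 0.1251 of I₀.
Need I₂/I₀ = 0.1251, so cos²(θ − 40°) = 0.1251 / 0.5 = 0.2502.
θ − 40° = arccos(√0.2502) = 60.0°, giving θ ≈ 40 + 60.0 = 100.0°.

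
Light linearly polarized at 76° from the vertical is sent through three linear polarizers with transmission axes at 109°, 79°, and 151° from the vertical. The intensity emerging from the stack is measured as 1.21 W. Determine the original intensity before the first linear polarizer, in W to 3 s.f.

I₀ ≈ 24.0 W

I₁ = I₀ cos²(109° − 76°) = I₀ cos²(33°) = 0.7034 I₀.
I₂ = I₁ cos²(79° − 109°) = 0.7034 I₀ · cos²(30°) = 0.5275 I₀.
I₃ = I₂ cos²(151° − 79°) = 0.5275 I₀ · cos²(72°) = 0.05037 I₀.
So 1.21 W = 0.05037 I₀, giving I₀ = 1.21/0.05037 = 24.02 W.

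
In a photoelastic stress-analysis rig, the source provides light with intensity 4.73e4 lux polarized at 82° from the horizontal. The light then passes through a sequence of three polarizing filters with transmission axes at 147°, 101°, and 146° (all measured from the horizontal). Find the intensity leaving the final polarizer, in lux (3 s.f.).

I ≈ 2040 lux

I₁ = 4.73e4 lux · cos²(65°) = 8448 lux.
I₂ = I₁ · cos²(46°) = 8448 · 0.4826 = 4077 lux.
I₃ = I₂ · cos²(45°) = 4077 · 0.5 = 2038 lux.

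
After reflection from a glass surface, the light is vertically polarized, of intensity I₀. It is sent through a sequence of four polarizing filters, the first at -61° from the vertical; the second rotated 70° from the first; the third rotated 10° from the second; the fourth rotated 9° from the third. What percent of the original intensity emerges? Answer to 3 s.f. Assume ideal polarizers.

By Malus's law, I₁ = I₀ cos²(-61° − 0°) = I₀ cos²(61°) = 0.235 I₀.
I₂ = I₁ cos²(70°) = 0.235 · 0.117 I₀ = 0.02749 I₀.
I₃ = I₂ cos²(10°) = 0.02749 · 0.9698 I₀ = 0.02667 I₀.
I₄ = I₃ cos²(9°) = 0.02667 · 0.9755 I₀ = 0.02601 I₀.
That is 2.601% of the incident intensity.

≈ 2.60%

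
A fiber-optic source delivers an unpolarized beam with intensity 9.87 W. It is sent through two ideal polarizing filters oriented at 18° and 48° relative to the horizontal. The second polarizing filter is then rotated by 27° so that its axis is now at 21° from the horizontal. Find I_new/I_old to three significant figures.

I_new/I_old ≈ 1.33

Before rotation:
Unpolarized light through the first polarizer → I₁ = ½ I₀, now polarized at 18°.
I₂ = I₁ cos²(48° − 18°) = 0.5 I₀ · cos²(30°) = 0.375 I₀.
After rotation:
Unpolarized light through the first polarizer → I₁ = ½ I₀, now polarized at 18°.
I₂ = I₁ cos²(21° − 18°) = 0.5 I₀ · cos²(3°) = 0.4986 I₀.
Ratio = 0.4986 / 0.375 = 1.33.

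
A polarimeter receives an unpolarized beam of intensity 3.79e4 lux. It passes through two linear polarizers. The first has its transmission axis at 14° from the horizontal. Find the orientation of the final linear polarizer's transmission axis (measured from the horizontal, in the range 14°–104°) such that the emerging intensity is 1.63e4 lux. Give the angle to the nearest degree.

Unpolarized light through the first polarizer → I₁ = ½ I₀, now polarized at 14°.
Target fraction: 1.63e4 / 3.79e4 lux = 0.4301 of I₀.
Need I₂/I₀ = 0.4301, so cos²(θ − 14°) = 0.4301 / 0.5 = 0.8602.
θ − 14° = arccos(√0.8602) = 22.0°, giving θ ≈ 14 + 22.0 = 36.0°.

θ ≈ 36°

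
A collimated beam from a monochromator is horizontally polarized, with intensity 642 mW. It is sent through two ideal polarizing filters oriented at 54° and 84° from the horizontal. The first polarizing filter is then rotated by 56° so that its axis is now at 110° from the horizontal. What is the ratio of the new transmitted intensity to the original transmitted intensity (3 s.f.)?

Before rotation:
I₁ = I₀ cos²(54° − 0°) = I₀ cos²(54°) = 0.3455 I₀.
I₂ = I₁ cos²(84° − 54°) = 0.3455 I₀ · cos²(30°) = 0.2591 I₀.
After rotation:
I₁ = I₀ cos²(110° − 0°) = I₀ cos²(70°) = 0.117 I₀.
I₂ = I₁ cos²(84° − 110°) = 0.117 I₀ · cos²(26°) = 0.0945 I₀.
Ratio = 0.0945 / 0.2591 = 0.3647.

I_new/I_old ≈ 0.365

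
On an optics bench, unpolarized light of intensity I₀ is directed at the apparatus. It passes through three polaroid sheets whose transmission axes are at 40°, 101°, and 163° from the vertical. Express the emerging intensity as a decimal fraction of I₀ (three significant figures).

Unpolarized light through the first polarizer → I₁ = ½ I₀, now polarized at 40°.
I₂ = I₁ cos²(101° − 40°) = 0.5 I₀ · cos²(61°) = 0.1175 I₀.
I₃ = I₂ cos²(163° − 101°) = 0.1175 I₀ · cos²(62°) = 0.0259 I₀.
Transmitted fraction = 0.0259.

≈ 0.0259 I₀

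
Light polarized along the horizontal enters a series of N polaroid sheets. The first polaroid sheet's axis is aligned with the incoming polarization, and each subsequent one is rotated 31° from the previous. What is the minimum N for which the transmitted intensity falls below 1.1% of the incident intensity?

N = 16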